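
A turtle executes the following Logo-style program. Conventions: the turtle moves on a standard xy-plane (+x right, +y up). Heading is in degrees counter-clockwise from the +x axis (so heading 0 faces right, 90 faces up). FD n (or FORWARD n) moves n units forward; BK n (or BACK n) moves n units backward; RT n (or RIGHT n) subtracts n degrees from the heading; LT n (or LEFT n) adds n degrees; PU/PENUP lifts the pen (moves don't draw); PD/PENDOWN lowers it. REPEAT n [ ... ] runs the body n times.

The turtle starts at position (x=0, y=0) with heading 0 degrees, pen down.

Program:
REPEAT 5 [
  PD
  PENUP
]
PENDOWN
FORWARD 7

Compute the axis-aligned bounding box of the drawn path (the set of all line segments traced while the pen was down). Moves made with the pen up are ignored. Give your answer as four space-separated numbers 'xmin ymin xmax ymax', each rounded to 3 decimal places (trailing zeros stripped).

Answer: 0 0 7 0

Derivation:
Executing turtle program step by step:
Start: pos=(0,0), heading=0, pen down
REPEAT 5 [
  -- iteration 1/5 --
  PD: pen down
  PU: pen up
  -- iteration 2/5 --
  PD: pen down
  PU: pen up
  -- iteration 3/5 --
  PD: pen down
  PU: pen up
  -- iteration 4/5 --
  PD: pen down
  PU: pen up
  -- iteration 5/5 --
  PD: pen down
  PU: pen up
]
PD: pen down
FD 7: (0,0) -> (7,0) [heading=0, draw]
Final: pos=(7,0), heading=0, 1 segment(s) drawn

Segment endpoints: x in {0, 7}, y in {0}
xmin=0, ymin=0, xmax=7, ymax=0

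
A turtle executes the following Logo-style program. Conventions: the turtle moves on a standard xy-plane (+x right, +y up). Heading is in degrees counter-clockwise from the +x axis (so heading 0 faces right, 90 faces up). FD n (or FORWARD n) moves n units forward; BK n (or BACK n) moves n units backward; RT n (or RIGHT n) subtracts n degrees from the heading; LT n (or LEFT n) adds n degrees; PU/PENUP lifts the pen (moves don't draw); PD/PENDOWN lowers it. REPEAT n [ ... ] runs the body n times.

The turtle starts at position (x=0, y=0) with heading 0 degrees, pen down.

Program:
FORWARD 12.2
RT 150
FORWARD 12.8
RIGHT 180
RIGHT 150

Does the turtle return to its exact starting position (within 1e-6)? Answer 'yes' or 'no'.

Executing turtle program step by step:
Start: pos=(0,0), heading=0, pen down
FD 12.2: (0,0) -> (12.2,0) [heading=0, draw]
RT 150: heading 0 -> 210
FD 12.8: (12.2,0) -> (1.115,-6.4) [heading=210, draw]
RT 180: heading 210 -> 30
RT 150: heading 30 -> 240
Final: pos=(1.115,-6.4), heading=240, 2 segment(s) drawn

Start position: (0, 0)
Final position: (1.115, -6.4)
Distance = 6.496; >= 1e-6 -> NOT closed

Answer: no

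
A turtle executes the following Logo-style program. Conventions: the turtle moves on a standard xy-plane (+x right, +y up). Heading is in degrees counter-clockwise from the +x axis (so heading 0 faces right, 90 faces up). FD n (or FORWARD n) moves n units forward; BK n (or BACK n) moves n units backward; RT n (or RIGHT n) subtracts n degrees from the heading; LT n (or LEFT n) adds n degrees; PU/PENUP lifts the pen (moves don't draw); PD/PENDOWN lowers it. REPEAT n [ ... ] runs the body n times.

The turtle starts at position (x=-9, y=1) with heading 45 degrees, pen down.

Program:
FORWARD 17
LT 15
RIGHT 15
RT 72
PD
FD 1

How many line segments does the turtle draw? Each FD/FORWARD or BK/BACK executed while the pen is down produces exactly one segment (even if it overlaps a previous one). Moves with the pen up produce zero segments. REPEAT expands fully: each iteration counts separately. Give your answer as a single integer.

Answer: 2

Derivation:
Executing turtle program step by step:
Start: pos=(-9,1), heading=45, pen down
FD 17: (-9,1) -> (3.021,13.021) [heading=45, draw]
LT 15: heading 45 -> 60
RT 15: heading 60 -> 45
RT 72: heading 45 -> 333
PD: pen down
FD 1: (3.021,13.021) -> (3.912,12.567) [heading=333, draw]
Final: pos=(3.912,12.567), heading=333, 2 segment(s) drawn
Segments drawn: 2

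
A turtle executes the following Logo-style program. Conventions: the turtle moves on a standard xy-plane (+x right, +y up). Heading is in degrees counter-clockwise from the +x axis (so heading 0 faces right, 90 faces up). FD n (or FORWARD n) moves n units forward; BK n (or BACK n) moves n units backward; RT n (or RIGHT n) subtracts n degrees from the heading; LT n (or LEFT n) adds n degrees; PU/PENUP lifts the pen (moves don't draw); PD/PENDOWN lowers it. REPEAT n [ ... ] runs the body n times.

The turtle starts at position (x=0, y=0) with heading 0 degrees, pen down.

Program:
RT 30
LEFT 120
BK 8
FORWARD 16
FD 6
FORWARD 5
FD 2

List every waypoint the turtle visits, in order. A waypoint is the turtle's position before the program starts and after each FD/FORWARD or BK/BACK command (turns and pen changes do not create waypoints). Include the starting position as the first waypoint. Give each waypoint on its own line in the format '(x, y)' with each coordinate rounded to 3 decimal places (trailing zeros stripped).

Answer: (0, 0)
(0, -8)
(0, 8)
(0, 14)
(0, 19)
(0, 21)

Derivation:
Executing turtle program step by step:
Start: pos=(0,0), heading=0, pen down
RT 30: heading 0 -> 330
LT 120: heading 330 -> 90
BK 8: (0,0) -> (0,-8) [heading=90, draw]
FD 16: (0,-8) -> (0,8) [heading=90, draw]
FD 6: (0,8) -> (0,14) [heading=90, draw]
FD 5: (0,14) -> (0,19) [heading=90, draw]
FD 2: (0,19) -> (0,21) [heading=90, draw]
Final: pos=(0,21), heading=90, 5 segment(s) drawn
Waypoints (6 total):
(0, 0)
(0, -8)
(0, 8)
(0, 14)
(0, 19)
(0, 21)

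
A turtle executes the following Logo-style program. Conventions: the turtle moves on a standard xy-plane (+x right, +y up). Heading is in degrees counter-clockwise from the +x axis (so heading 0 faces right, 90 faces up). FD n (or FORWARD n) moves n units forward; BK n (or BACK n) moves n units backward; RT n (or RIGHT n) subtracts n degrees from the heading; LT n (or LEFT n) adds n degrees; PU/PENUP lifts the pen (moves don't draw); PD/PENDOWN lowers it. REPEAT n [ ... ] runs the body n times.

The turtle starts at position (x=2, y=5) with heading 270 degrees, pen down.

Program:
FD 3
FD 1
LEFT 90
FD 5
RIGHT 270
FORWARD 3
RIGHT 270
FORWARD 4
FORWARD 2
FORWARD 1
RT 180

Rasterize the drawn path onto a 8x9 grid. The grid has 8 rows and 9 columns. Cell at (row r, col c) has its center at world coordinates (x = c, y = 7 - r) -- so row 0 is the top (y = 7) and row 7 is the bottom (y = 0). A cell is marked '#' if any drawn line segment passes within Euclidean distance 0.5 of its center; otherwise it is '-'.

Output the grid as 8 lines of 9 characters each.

Answer: ---------
---------
--#------
########-
--#----#-
--#----#-
--######-
---------

Derivation:
Segment 0: (2,5) -> (2,2)
Segment 1: (2,2) -> (2,1)
Segment 2: (2,1) -> (7,1)
Segment 3: (7,1) -> (7,4)
Segment 4: (7,4) -> (3,4)
Segment 5: (3,4) -> (1,4)
Segment 6: (1,4) -> (-0,4)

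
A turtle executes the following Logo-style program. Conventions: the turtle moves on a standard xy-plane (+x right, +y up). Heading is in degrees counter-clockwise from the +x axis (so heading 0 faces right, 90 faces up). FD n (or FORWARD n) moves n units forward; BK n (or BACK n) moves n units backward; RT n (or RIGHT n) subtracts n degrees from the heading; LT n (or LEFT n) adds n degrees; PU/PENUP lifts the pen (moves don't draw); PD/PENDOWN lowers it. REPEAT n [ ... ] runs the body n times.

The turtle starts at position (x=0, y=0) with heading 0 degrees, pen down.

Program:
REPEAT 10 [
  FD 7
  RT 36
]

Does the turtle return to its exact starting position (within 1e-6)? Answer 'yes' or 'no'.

Executing turtle program step by step:
Start: pos=(0,0), heading=0, pen down
REPEAT 10 [
  -- iteration 1/10 --
  FD 7: (0,0) -> (7,0) [heading=0, draw]
  RT 36: heading 0 -> 324
  -- iteration 2/10 --
  FD 7: (7,0) -> (12.663,-4.114) [heading=324, draw]
  RT 36: heading 324 -> 288
  -- iteration 3/10 --
  FD 7: (12.663,-4.114) -> (14.826,-10.772) [heading=288, draw]
  RT 36: heading 288 -> 252
  -- iteration 4/10 --
  FD 7: (14.826,-10.772) -> (12.663,-17.429) [heading=252, draw]
  RT 36: heading 252 -> 216
  -- iteration 5/10 --
  FD 7: (12.663,-17.429) -> (7,-21.544) [heading=216, draw]
  RT 36: heading 216 -> 180
  -- iteration 6/10 --
  FD 7: (7,-21.544) -> (0,-21.544) [heading=180, draw]
  RT 36: heading 180 -> 144
  -- iteration 7/10 --
  FD 7: (0,-21.544) -> (-5.663,-17.429) [heading=144, draw]
  RT 36: heading 144 -> 108
  -- iteration 8/10 --
  FD 7: (-5.663,-17.429) -> (-7.826,-10.772) [heading=108, draw]
  RT 36: heading 108 -> 72
  -- iteration 9/10 --
  FD 7: (-7.826,-10.772) -> (-5.663,-4.114) [heading=72, draw]
  RT 36: heading 72 -> 36
  -- iteration 10/10 --
  FD 7: (-5.663,-4.114) -> (0,0) [heading=36, draw]
  RT 36: heading 36 -> 0
]
Final: pos=(0,0), heading=0, 10 segment(s) drawn

Start position: (0, 0)
Final position: (0, 0)
Distance = 0; < 1e-6 -> CLOSED

Answer: yes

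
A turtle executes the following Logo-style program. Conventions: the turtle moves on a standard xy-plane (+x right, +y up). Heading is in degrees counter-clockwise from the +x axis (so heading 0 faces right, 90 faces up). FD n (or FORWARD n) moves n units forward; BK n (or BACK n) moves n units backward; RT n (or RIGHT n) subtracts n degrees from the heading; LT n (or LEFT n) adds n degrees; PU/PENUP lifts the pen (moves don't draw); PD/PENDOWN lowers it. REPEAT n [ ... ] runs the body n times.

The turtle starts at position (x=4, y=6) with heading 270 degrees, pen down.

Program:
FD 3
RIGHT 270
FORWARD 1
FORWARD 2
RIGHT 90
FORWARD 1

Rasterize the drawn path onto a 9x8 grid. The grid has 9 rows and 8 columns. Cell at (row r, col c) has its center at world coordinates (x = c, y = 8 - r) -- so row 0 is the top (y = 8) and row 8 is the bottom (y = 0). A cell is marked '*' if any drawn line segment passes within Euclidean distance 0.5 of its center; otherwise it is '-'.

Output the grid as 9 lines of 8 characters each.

Segment 0: (4,6) -> (4,3)
Segment 1: (4,3) -> (5,3)
Segment 2: (5,3) -> (7,3)
Segment 3: (7,3) -> (7,2)

Answer: --------
--------
----*---
----*---
----*---
----****
-------*
--------
--------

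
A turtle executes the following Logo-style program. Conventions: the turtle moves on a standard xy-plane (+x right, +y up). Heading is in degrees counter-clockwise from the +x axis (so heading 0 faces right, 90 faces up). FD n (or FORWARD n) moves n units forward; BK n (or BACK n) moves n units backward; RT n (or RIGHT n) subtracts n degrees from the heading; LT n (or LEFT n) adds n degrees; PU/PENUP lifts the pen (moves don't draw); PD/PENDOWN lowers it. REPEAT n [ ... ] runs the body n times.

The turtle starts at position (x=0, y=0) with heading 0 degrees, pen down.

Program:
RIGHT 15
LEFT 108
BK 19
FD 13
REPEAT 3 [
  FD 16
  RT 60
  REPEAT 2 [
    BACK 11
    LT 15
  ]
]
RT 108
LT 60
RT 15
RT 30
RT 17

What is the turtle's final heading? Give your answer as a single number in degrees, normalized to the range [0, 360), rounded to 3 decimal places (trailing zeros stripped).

Answer: 253

Derivation:
Executing turtle program step by step:
Start: pos=(0,0), heading=0, pen down
RT 15: heading 0 -> 345
LT 108: heading 345 -> 93
BK 19: (0,0) -> (0.994,-18.974) [heading=93, draw]
FD 13: (0.994,-18.974) -> (0.314,-5.992) [heading=93, draw]
REPEAT 3 [
  -- iteration 1/3 --
  FD 16: (0.314,-5.992) -> (-0.523,9.986) [heading=93, draw]
  RT 60: heading 93 -> 33
  REPEAT 2 [
    -- iteration 1/2 --
    BK 11: (-0.523,9.986) -> (-9.749,3.995) [heading=33, draw]
    LT 15: heading 33 -> 48
    -- iteration 2/2 --
    BK 11: (-9.749,3.995) -> (-17.109,-4.179) [heading=48, draw]
    LT 15: heading 48 -> 63
  ]
  -- iteration 2/3 --
  FD 16: (-17.109,-4.179) -> (-9.845,10.077) [heading=63, draw]
  RT 60: heading 63 -> 3
  REPEAT 2 [
    -- iteration 1/2 --
    BK 11: (-9.845,10.077) -> (-20.83,9.501) [heading=3, draw]
    LT 15: heading 3 -> 18
    -- iteration 2/2 --
    BK 11: (-20.83,9.501) -> (-31.292,6.102) [heading=18, draw]
    LT 15: heading 18 -> 33
  ]
  -- iteration 3/3 --
  FD 16: (-31.292,6.102) -> (-17.873,14.816) [heading=33, draw]
  RT 60: heading 33 -> 333
  REPEAT 2 [
    -- iteration 1/2 --
    BK 11: (-17.873,14.816) -> (-27.674,19.81) [heading=333, draw]
    LT 15: heading 333 -> 348
    -- iteration 2/2 --
    BK 11: (-27.674,19.81) -> (-38.434,22.097) [heading=348, draw]
    LT 15: heading 348 -> 3
  ]
]
RT 108: heading 3 -> 255
LT 60: heading 255 -> 315
RT 15: heading 315 -> 300
RT 30: heading 300 -> 270
RT 17: heading 270 -> 253
Final: pos=(-38.434,22.097), heading=253, 11 segment(s) drawn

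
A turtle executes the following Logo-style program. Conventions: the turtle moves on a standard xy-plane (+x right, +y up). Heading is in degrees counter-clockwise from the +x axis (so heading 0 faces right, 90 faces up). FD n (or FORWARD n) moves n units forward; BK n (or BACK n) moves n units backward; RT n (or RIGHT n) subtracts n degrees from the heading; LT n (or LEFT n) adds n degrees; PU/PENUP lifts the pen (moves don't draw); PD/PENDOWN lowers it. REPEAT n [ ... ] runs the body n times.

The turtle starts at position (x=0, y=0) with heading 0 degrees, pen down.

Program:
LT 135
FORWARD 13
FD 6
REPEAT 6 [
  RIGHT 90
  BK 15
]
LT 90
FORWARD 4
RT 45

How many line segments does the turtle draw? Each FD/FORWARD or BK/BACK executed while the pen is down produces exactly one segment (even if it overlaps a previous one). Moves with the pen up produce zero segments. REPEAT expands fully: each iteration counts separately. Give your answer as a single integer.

Answer: 9

Derivation:
Executing turtle program step by step:
Start: pos=(0,0), heading=0, pen down
LT 135: heading 0 -> 135
FD 13: (0,0) -> (-9.192,9.192) [heading=135, draw]
FD 6: (-9.192,9.192) -> (-13.435,13.435) [heading=135, draw]
REPEAT 6 [
  -- iteration 1/6 --
  RT 90: heading 135 -> 45
  BK 15: (-13.435,13.435) -> (-24.042,2.828) [heading=45, draw]
  -- iteration 2/6 --
  RT 90: heading 45 -> 315
  BK 15: (-24.042,2.828) -> (-34.648,13.435) [heading=315, draw]
  -- iteration 3/6 --
  RT 90: heading 315 -> 225
  BK 15: (-34.648,13.435) -> (-24.042,24.042) [heading=225, draw]
  -- iteration 4/6 --
  RT 90: heading 225 -> 135
  BK 15: (-24.042,24.042) -> (-13.435,13.435) [heading=135, draw]
  -- iteration 5/6 --
  RT 90: heading 135 -> 45
  BK 15: (-13.435,13.435) -> (-24.042,2.828) [heading=45, draw]
  -- iteration 6/6 --
  RT 90: heading 45 -> 315
  BK 15: (-24.042,2.828) -> (-34.648,13.435) [heading=315, draw]
]
LT 90: heading 315 -> 45
FD 4: (-34.648,13.435) -> (-31.82,16.263) [heading=45, draw]
RT 45: heading 45 -> 0
Final: pos=(-31.82,16.263), heading=0, 9 segment(s) drawn
Segments drawn: 9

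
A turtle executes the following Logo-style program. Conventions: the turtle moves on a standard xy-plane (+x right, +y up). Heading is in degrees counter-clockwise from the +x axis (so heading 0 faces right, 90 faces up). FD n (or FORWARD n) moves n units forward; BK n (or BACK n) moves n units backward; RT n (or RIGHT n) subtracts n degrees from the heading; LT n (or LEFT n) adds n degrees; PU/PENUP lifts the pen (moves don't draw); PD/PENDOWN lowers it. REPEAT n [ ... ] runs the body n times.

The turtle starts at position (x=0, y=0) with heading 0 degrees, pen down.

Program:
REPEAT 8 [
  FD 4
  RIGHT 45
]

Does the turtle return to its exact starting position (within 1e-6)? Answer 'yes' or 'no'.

Executing turtle program step by step:
Start: pos=(0,0), heading=0, pen down
REPEAT 8 [
  -- iteration 1/8 --
  FD 4: (0,0) -> (4,0) [heading=0, draw]
  RT 45: heading 0 -> 315
  -- iteration 2/8 --
  FD 4: (4,0) -> (6.828,-2.828) [heading=315, draw]
  RT 45: heading 315 -> 270
  -- iteration 3/8 --
  FD 4: (6.828,-2.828) -> (6.828,-6.828) [heading=270, draw]
  RT 45: heading 270 -> 225
  -- iteration 4/8 --
  FD 4: (6.828,-6.828) -> (4,-9.657) [heading=225, draw]
  RT 45: heading 225 -> 180
  -- iteration 5/8 --
  FD 4: (4,-9.657) -> (0,-9.657) [heading=180, draw]
  RT 45: heading 180 -> 135
  -- iteration 6/8 --
  FD 4: (0,-9.657) -> (-2.828,-6.828) [heading=135, draw]
  RT 45: heading 135 -> 90
  -- iteration 7/8 --
  FD 4: (-2.828,-6.828) -> (-2.828,-2.828) [heading=90, draw]
  RT 45: heading 90 -> 45
  -- iteration 8/8 --
  FD 4: (-2.828,-2.828) -> (0,0) [heading=45, draw]
  RT 45: heading 45 -> 0
]
Final: pos=(0,0), heading=0, 8 segment(s) drawn

Start position: (0, 0)
Final position: (0, 0)
Distance = 0; < 1e-6 -> CLOSED

Answer: yes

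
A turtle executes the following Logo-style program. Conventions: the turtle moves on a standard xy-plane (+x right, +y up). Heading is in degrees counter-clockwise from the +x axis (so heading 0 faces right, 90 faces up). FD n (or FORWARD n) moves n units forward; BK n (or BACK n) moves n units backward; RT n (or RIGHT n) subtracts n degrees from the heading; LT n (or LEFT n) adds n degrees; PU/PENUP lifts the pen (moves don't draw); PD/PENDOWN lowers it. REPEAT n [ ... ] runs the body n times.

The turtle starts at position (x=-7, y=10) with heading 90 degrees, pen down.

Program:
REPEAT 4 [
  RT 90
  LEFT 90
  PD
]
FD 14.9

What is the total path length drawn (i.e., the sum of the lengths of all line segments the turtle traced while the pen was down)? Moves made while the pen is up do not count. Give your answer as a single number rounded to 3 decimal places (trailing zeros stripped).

Executing turtle program step by step:
Start: pos=(-7,10), heading=90, pen down
REPEAT 4 [
  -- iteration 1/4 --
  RT 90: heading 90 -> 0
  LT 90: heading 0 -> 90
  PD: pen down
  -- iteration 2/4 --
  RT 90: heading 90 -> 0
  LT 90: heading 0 -> 90
  PD: pen down
  -- iteration 3/4 --
  RT 90: heading 90 -> 0
  LT 90: heading 0 -> 90
  PD: pen down
  -- iteration 4/4 --
  RT 90: heading 90 -> 0
  LT 90: heading 0 -> 90
  PD: pen down
]
FD 14.9: (-7,10) -> (-7,24.9) [heading=90, draw]
Final: pos=(-7,24.9), heading=90, 1 segment(s) drawn

Segment lengths:
  seg 1: (-7,10) -> (-7,24.9), length = 14.9
Total = 14.9

Answer: 14.9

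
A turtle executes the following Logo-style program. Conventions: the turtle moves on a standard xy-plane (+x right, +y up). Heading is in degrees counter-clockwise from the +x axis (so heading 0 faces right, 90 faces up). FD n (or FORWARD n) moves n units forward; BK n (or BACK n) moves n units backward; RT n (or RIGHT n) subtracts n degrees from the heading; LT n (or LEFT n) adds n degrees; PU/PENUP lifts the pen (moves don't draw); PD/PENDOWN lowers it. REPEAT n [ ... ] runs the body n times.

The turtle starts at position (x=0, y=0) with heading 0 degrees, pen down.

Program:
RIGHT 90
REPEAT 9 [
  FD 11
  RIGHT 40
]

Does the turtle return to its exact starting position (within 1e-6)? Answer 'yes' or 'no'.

Executing turtle program step by step:
Start: pos=(0,0), heading=0, pen down
RT 90: heading 0 -> 270
REPEAT 9 [
  -- iteration 1/9 --
  FD 11: (0,0) -> (0,-11) [heading=270, draw]
  RT 40: heading 270 -> 230
  -- iteration 2/9 --
  FD 11: (0,-11) -> (-7.071,-19.426) [heading=230, draw]
  RT 40: heading 230 -> 190
  -- iteration 3/9 --
  FD 11: (-7.071,-19.426) -> (-17.904,-21.337) [heading=190, draw]
  RT 40: heading 190 -> 150
  -- iteration 4/9 --
  FD 11: (-17.904,-21.337) -> (-27.43,-15.837) [heading=150, draw]
  RT 40: heading 150 -> 110
  -- iteration 5/9 --
  FD 11: (-27.43,-15.837) -> (-31.192,-5.5) [heading=110, draw]
  RT 40: heading 110 -> 70
  -- iteration 6/9 --
  FD 11: (-31.192,-5.5) -> (-27.43,4.837) [heading=70, draw]
  RT 40: heading 70 -> 30
  -- iteration 7/9 --
  FD 11: (-27.43,4.837) -> (-17.904,10.337) [heading=30, draw]
  RT 40: heading 30 -> 350
  -- iteration 8/9 --
  FD 11: (-17.904,10.337) -> (-7.071,8.426) [heading=350, draw]
  RT 40: heading 350 -> 310
  -- iteration 9/9 --
  FD 11: (-7.071,8.426) -> (0,0) [heading=310, draw]
  RT 40: heading 310 -> 270
]
Final: pos=(0,0), heading=270, 9 segment(s) drawn

Start position: (0, 0)
Final position: (0, 0)
Distance = 0; < 1e-6 -> CLOSED

Answer: yes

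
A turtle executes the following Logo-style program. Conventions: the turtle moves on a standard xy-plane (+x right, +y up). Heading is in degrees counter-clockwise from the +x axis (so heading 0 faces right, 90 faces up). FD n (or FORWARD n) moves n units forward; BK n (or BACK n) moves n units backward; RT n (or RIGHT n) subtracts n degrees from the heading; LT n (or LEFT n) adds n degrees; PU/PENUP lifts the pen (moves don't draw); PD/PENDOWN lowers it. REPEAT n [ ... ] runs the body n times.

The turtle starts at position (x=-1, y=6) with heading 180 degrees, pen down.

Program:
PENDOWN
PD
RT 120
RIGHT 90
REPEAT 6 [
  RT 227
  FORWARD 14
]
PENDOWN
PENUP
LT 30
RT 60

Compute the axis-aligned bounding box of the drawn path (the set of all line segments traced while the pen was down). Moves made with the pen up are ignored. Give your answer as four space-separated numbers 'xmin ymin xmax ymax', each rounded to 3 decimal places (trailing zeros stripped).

Answer: -11.978 4.897 1.85 19.641

Derivation:
Executing turtle program step by step:
Start: pos=(-1,6), heading=180, pen down
PD: pen down
PD: pen down
RT 120: heading 180 -> 60
RT 90: heading 60 -> 330
REPEAT 6 [
  -- iteration 1/6 --
  RT 227: heading 330 -> 103
  FD 14: (-1,6) -> (-4.149,19.641) [heading=103, draw]
  -- iteration 2/6 --
  RT 227: heading 103 -> 236
  FD 14: (-4.149,19.641) -> (-11.978,8.035) [heading=236, draw]
  -- iteration 3/6 --
  RT 227: heading 236 -> 9
  FD 14: (-11.978,8.035) -> (1.85,10.225) [heading=9, draw]
  -- iteration 4/6 --
  RT 227: heading 9 -> 142
  FD 14: (1.85,10.225) -> (-9.183,18.844) [heading=142, draw]
  -- iteration 5/6 --
  RT 227: heading 142 -> 275
  FD 14: (-9.183,18.844) -> (-7.962,4.897) [heading=275, draw]
  -- iteration 6/6 --
  RT 227: heading 275 -> 48
  FD 14: (-7.962,4.897) -> (1.405,15.301) [heading=48, draw]
]
PD: pen down
PU: pen up
LT 30: heading 48 -> 78
RT 60: heading 78 -> 18
Final: pos=(1.405,15.301), heading=18, 6 segment(s) drawn

Segment endpoints: x in {-11.978, -9.183, -7.962, -4.149, -1, 1.405, 1.85}, y in {4.897, 6, 8.035, 10.225, 15.301, 18.844, 19.641}
xmin=-11.978, ymin=4.897, xmax=1.85, ymax=19.641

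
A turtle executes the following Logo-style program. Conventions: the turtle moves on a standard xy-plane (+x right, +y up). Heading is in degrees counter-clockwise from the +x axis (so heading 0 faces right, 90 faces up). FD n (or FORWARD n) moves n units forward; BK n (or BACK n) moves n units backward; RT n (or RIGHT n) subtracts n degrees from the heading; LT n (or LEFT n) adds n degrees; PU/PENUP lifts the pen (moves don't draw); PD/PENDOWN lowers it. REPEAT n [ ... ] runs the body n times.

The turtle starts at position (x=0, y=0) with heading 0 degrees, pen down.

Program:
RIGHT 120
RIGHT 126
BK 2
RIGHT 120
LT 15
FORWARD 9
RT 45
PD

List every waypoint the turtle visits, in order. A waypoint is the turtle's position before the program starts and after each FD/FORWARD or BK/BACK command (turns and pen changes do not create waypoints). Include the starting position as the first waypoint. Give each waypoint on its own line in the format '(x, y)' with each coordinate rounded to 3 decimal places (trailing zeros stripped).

Answer: (0, 0)
(0.813, -1.827)
(9.703, -0.419)

Derivation:
Executing turtle program step by step:
Start: pos=(0,0), heading=0, pen down
RT 120: heading 0 -> 240
RT 126: heading 240 -> 114
BK 2: (0,0) -> (0.813,-1.827) [heading=114, draw]
RT 120: heading 114 -> 354
LT 15: heading 354 -> 9
FD 9: (0.813,-1.827) -> (9.703,-0.419) [heading=9, draw]
RT 45: heading 9 -> 324
PD: pen down
Final: pos=(9.703,-0.419), heading=324, 2 segment(s) drawn
Waypoints (3 total):
(0, 0)
(0.813, -1.827)
(9.703, -0.419)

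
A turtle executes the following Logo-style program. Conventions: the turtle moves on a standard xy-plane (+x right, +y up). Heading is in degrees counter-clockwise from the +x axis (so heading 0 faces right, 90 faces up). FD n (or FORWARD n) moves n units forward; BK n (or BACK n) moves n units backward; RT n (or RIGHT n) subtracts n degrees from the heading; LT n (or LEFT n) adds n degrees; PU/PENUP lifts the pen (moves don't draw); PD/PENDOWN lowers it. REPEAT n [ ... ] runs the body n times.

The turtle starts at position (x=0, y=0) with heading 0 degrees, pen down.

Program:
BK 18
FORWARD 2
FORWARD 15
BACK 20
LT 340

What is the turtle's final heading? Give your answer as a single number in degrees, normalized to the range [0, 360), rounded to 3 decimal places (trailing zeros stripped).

Executing turtle program step by step:
Start: pos=(0,0), heading=0, pen down
BK 18: (0,0) -> (-18,0) [heading=0, draw]
FD 2: (-18,0) -> (-16,0) [heading=0, draw]
FD 15: (-16,0) -> (-1,0) [heading=0, draw]
BK 20: (-1,0) -> (-21,0) [heading=0, draw]
LT 340: heading 0 -> 340
Final: pos=(-21,0), heading=340, 4 segment(s) drawn

Answer: 340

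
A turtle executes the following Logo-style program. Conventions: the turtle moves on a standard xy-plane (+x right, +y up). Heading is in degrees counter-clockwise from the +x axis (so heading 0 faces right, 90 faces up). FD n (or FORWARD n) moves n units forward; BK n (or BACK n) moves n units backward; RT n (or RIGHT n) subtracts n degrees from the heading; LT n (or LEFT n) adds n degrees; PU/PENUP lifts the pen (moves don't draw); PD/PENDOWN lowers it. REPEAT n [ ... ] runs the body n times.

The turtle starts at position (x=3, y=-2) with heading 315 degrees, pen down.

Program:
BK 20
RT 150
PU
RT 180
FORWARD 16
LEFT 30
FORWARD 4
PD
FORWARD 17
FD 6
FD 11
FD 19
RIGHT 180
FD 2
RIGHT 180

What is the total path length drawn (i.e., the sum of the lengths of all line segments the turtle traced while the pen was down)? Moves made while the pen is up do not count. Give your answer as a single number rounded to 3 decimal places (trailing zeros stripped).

Answer: 75

Derivation:
Executing turtle program step by step:
Start: pos=(3,-2), heading=315, pen down
BK 20: (3,-2) -> (-11.142,12.142) [heading=315, draw]
RT 150: heading 315 -> 165
PU: pen up
RT 180: heading 165 -> 345
FD 16: (-11.142,12.142) -> (4.313,8.001) [heading=345, move]
LT 30: heading 345 -> 15
FD 4: (4.313,8.001) -> (8.176,9.036) [heading=15, move]
PD: pen down
FD 17: (8.176,9.036) -> (24.597,13.436) [heading=15, draw]
FD 6: (24.597,13.436) -> (30.393,14.989) [heading=15, draw]
FD 11: (30.393,14.989) -> (41.018,17.836) [heading=15, draw]
FD 19: (41.018,17.836) -> (59.37,22.754) [heading=15, draw]
RT 180: heading 15 -> 195
FD 2: (59.37,22.754) -> (57.439,22.236) [heading=195, draw]
RT 180: heading 195 -> 15
Final: pos=(57.439,22.236), heading=15, 6 segment(s) drawn

Segment lengths:
  seg 1: (3,-2) -> (-11.142,12.142), length = 20
  seg 2: (8.176,9.036) -> (24.597,13.436), length = 17
  seg 3: (24.597,13.436) -> (30.393,14.989), length = 6
  seg 4: (30.393,14.989) -> (41.018,17.836), length = 11
  seg 5: (41.018,17.836) -> (59.37,22.754), length = 19
  seg 6: (59.37,22.754) -> (57.439,22.236), length = 2
Total = 75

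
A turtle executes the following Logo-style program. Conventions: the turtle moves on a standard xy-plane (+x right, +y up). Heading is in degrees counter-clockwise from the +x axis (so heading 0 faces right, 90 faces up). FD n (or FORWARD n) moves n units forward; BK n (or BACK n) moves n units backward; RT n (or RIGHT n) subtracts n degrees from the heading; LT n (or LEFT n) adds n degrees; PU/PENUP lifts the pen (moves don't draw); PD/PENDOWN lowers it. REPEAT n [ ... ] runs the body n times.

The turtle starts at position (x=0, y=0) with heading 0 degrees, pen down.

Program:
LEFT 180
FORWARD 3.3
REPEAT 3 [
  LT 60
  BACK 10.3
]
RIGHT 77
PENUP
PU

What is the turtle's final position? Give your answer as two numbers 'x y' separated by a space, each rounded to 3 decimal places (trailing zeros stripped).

Executing turtle program step by step:
Start: pos=(0,0), heading=0, pen down
LT 180: heading 0 -> 180
FD 3.3: (0,0) -> (-3.3,0) [heading=180, draw]
REPEAT 3 [
  -- iteration 1/3 --
  LT 60: heading 180 -> 240
  BK 10.3: (-3.3,0) -> (1.85,8.92) [heading=240, draw]
  -- iteration 2/3 --
  LT 60: heading 240 -> 300
  BK 10.3: (1.85,8.92) -> (-3.3,17.84) [heading=300, draw]
  -- iteration 3/3 --
  LT 60: heading 300 -> 0
  BK 10.3: (-3.3,17.84) -> (-13.6,17.84) [heading=0, draw]
]
RT 77: heading 0 -> 283
PU: pen up
PU: pen up
Final: pos=(-13.6,17.84), heading=283, 4 segment(s) drawn

Answer: -13.6 17.84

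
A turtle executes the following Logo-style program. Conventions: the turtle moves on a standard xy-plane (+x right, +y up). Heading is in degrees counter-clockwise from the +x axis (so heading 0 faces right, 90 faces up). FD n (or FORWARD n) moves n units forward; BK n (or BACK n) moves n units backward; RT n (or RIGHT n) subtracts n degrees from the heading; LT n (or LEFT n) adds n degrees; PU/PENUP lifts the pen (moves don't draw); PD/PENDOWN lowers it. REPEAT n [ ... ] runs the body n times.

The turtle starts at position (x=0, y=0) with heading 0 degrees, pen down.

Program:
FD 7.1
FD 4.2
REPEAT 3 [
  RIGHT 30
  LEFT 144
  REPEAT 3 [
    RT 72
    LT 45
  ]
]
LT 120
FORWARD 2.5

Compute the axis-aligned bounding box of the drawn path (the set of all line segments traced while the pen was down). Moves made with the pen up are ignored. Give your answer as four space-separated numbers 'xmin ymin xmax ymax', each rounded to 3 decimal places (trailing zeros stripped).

Answer: 0 -1.573 11.3 0

Derivation:
Executing turtle program step by step:
Start: pos=(0,0), heading=0, pen down
FD 7.1: (0,0) -> (7.1,0) [heading=0, draw]
FD 4.2: (7.1,0) -> (11.3,0) [heading=0, draw]
REPEAT 3 [
  -- iteration 1/3 --
  RT 30: heading 0 -> 330
  LT 144: heading 330 -> 114
  REPEAT 3 [
    -- iteration 1/3 --
    RT 72: heading 114 -> 42
    LT 45: heading 42 -> 87
    -- iteration 2/3 --
    RT 72: heading 87 -> 15
    LT 45: heading 15 -> 60
    -- iteration 3/3 --
    RT 72: heading 60 -> 348
    LT 45: heading 348 -> 33
  ]
  -- iteration 2/3 --
  RT 30: heading 33 -> 3
  LT 144: heading 3 -> 147
  REPEAT 3 [
    -- iteration 1/3 --
    RT 72: heading 147 -> 75
    LT 45: heading 75 -> 120
    -- iteration 2/3 --
    RT 72: heading 120 -> 48
    LT 45: heading 48 -> 93
    -- iteration 3/3 --
    RT 72: heading 93 -> 21
    LT 45: heading 21 -> 66
  ]
  -- iteration 3/3 --
  RT 30: heading 66 -> 36
  LT 144: heading 36 -> 180
  REPEAT 3 [
    -- iteration 1/3 --
    RT 72: heading 180 -> 108
    LT 45: heading 108 -> 153
    -- iteration 2/3 --
    RT 72: heading 153 -> 81
    LT 45: heading 81 -> 126
    -- iteration 3/3 --
    RT 72: heading 126 -> 54
    LT 45: heading 54 -> 99
  ]
]
LT 120: heading 99 -> 219
FD 2.5: (11.3,0) -> (9.357,-1.573) [heading=219, draw]
Final: pos=(9.357,-1.573), heading=219, 3 segment(s) drawn

Segment endpoints: x in {0, 7.1, 9.357, 11.3}, y in {-1.573, 0}
xmin=0, ymin=-1.573, xmax=11.3, ymax=0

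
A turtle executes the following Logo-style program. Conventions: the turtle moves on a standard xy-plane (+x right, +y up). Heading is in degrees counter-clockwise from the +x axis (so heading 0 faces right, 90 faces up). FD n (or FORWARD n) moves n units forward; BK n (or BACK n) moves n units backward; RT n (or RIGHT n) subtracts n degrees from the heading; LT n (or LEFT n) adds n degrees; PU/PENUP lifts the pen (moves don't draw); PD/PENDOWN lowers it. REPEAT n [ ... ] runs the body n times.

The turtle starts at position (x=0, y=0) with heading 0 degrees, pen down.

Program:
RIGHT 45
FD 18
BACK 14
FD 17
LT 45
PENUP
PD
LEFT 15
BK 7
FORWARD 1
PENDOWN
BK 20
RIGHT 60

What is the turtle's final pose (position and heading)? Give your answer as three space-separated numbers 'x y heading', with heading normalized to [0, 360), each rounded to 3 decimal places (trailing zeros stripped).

Executing turtle program step by step:
Start: pos=(0,0), heading=0, pen down
RT 45: heading 0 -> 315
FD 18: (0,0) -> (12.728,-12.728) [heading=315, draw]
BK 14: (12.728,-12.728) -> (2.828,-2.828) [heading=315, draw]
FD 17: (2.828,-2.828) -> (14.849,-14.849) [heading=315, draw]
LT 45: heading 315 -> 0
PU: pen up
PD: pen down
LT 15: heading 0 -> 15
BK 7: (14.849,-14.849) -> (8.088,-16.661) [heading=15, draw]
FD 1: (8.088,-16.661) -> (9.054,-16.402) [heading=15, draw]
PD: pen down
BK 20: (9.054,-16.402) -> (-10.265,-21.579) [heading=15, draw]
RT 60: heading 15 -> 315
Final: pos=(-10.265,-21.579), heading=315, 6 segment(s) drawn

Answer: -10.265 -21.579 315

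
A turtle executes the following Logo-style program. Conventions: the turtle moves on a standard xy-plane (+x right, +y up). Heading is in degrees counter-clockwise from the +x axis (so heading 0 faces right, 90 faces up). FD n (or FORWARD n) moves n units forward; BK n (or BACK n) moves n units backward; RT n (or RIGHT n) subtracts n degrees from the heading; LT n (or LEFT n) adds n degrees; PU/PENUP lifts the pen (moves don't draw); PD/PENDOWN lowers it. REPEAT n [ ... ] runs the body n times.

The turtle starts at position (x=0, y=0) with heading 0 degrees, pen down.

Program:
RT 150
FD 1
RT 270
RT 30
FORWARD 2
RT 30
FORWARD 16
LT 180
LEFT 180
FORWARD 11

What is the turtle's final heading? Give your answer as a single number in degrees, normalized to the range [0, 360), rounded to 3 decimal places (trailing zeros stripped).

Answer: 240

Derivation:
Executing turtle program step by step:
Start: pos=(0,0), heading=0, pen down
RT 150: heading 0 -> 210
FD 1: (0,0) -> (-0.866,-0.5) [heading=210, draw]
RT 270: heading 210 -> 300
RT 30: heading 300 -> 270
FD 2: (-0.866,-0.5) -> (-0.866,-2.5) [heading=270, draw]
RT 30: heading 270 -> 240
FD 16: (-0.866,-2.5) -> (-8.866,-16.356) [heading=240, draw]
LT 180: heading 240 -> 60
LT 180: heading 60 -> 240
FD 11: (-8.866,-16.356) -> (-14.366,-25.883) [heading=240, draw]
Final: pos=(-14.366,-25.883), heading=240, 4 segment(s) drawn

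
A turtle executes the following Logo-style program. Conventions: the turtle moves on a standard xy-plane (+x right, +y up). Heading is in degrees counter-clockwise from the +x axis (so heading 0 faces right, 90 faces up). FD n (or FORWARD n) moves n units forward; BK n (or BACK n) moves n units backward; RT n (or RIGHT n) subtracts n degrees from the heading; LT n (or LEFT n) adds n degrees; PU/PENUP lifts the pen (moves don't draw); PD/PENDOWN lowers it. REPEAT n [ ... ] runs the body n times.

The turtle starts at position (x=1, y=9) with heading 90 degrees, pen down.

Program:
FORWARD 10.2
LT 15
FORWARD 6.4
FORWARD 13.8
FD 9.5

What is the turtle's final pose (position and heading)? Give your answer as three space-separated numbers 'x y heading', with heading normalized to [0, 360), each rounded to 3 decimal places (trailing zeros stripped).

Answer: -6.687 47.888 105

Derivation:
Executing turtle program step by step:
Start: pos=(1,9), heading=90, pen down
FD 10.2: (1,9) -> (1,19.2) [heading=90, draw]
LT 15: heading 90 -> 105
FD 6.4: (1,19.2) -> (-0.656,25.382) [heading=105, draw]
FD 13.8: (-0.656,25.382) -> (-4.228,38.712) [heading=105, draw]
FD 9.5: (-4.228,38.712) -> (-6.687,47.888) [heading=105, draw]
Final: pos=(-6.687,47.888), heading=105, 4 segment(s) drawn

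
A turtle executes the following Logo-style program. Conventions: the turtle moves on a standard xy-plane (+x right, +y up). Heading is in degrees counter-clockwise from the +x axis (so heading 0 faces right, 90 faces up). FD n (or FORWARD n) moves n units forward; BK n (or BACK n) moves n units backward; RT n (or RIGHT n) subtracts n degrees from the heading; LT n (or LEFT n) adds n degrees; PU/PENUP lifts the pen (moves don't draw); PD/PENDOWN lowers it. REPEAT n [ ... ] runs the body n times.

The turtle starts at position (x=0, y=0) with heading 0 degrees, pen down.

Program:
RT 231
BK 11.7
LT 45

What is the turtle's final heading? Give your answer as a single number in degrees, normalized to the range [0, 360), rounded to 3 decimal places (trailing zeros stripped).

Executing turtle program step by step:
Start: pos=(0,0), heading=0, pen down
RT 231: heading 0 -> 129
BK 11.7: (0,0) -> (7.363,-9.093) [heading=129, draw]
LT 45: heading 129 -> 174
Final: pos=(7.363,-9.093), heading=174, 1 segment(s) drawn

Answer: 174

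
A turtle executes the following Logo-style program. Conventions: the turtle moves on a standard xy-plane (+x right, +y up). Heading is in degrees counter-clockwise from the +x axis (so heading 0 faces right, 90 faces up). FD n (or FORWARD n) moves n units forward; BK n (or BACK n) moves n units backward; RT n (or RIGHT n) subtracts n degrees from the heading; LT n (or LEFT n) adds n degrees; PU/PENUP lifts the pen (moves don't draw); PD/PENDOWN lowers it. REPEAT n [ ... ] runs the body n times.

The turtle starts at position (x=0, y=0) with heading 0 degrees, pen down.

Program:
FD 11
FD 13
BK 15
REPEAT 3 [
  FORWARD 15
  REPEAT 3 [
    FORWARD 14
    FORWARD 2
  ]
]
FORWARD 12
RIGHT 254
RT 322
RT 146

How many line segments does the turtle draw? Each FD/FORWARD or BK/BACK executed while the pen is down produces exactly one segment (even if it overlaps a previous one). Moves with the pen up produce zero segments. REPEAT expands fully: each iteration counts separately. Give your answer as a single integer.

Executing turtle program step by step:
Start: pos=(0,0), heading=0, pen down
FD 11: (0,0) -> (11,0) [heading=0, draw]
FD 13: (11,0) -> (24,0) [heading=0, draw]
BK 15: (24,0) -> (9,0) [heading=0, draw]
REPEAT 3 [
  -- iteration 1/3 --
  FD 15: (9,0) -> (24,0) [heading=0, draw]
  REPEAT 3 [
    -- iteration 1/3 --
    FD 14: (24,0) -> (38,0) [heading=0, draw]
    FD 2: (38,0) -> (40,0) [heading=0, draw]
    -- iteration 2/3 --
    FD 14: (40,0) -> (54,0) [heading=0, draw]
    FD 2: (54,0) -> (56,0) [heading=0, draw]
    -- iteration 3/3 --
    FD 14: (56,0) -> (70,0) [heading=0, draw]
    FD 2: (70,0) -> (72,0) [heading=0, draw]
  ]
  -- iteration 2/3 --
  FD 15: (72,0) -> (87,0) [heading=0, draw]
  REPEAT 3 [
    -- iteration 1/3 --
    FD 14: (87,0) -> (101,0) [heading=0, draw]
    FD 2: (101,0) -> (103,0) [heading=0, draw]
    -- iteration 2/3 --
    FD 14: (103,0) -> (117,0) [heading=0, draw]
    FD 2: (117,0) -> (119,0) [heading=0, draw]
    -- iteration 3/3 --
    FD 14: (119,0) -> (133,0) [heading=0, draw]
    FD 2: (133,0) -> (135,0) [heading=0, draw]
  ]
  -- iteration 3/3 --
  FD 15: (135,0) -> (150,0) [heading=0, draw]
  REPEAT 3 [
    -- iteration 1/3 --
    FD 14: (150,0) -> (164,0) [heading=0, draw]
    FD 2: (164,0) -> (166,0) [heading=0, draw]
    -- iteration 2/3 --
    FD 14: (166,0) -> (180,0) [heading=0, draw]
    FD 2: (180,0) -> (182,0) [heading=0, draw]
    -- iteration 3/3 --
    FD 14: (182,0) -> (196,0) [heading=0, draw]
    FD 2: (196,0) -> (198,0) [heading=0, draw]
  ]
]
FD 12: (198,0) -> (210,0) [heading=0, draw]
RT 254: heading 0 -> 106
RT 322: heading 106 -> 144
RT 146: heading 144 -> 358
Final: pos=(210,0), heading=358, 25 segment(s) drawn
Segments drawn: 25

Answer: 25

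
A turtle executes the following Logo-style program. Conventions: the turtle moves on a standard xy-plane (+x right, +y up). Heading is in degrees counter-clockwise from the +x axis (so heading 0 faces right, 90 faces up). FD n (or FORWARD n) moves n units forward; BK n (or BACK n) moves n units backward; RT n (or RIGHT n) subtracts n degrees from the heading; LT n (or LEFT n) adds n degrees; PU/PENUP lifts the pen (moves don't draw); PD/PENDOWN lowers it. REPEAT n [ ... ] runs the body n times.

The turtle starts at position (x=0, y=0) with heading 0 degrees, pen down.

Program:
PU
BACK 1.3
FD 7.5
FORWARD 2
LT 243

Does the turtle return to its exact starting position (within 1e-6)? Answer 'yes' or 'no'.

Executing turtle program step by step:
Start: pos=(0,0), heading=0, pen down
PU: pen up
BK 1.3: (0,0) -> (-1.3,0) [heading=0, move]
FD 7.5: (-1.3,0) -> (6.2,0) [heading=0, move]
FD 2: (6.2,0) -> (8.2,0) [heading=0, move]
LT 243: heading 0 -> 243
Final: pos=(8.2,0), heading=243, 0 segment(s) drawn

Start position: (0, 0)
Final position: (8.2, 0)
Distance = 8.2; >= 1e-6 -> NOT closed

Answer: no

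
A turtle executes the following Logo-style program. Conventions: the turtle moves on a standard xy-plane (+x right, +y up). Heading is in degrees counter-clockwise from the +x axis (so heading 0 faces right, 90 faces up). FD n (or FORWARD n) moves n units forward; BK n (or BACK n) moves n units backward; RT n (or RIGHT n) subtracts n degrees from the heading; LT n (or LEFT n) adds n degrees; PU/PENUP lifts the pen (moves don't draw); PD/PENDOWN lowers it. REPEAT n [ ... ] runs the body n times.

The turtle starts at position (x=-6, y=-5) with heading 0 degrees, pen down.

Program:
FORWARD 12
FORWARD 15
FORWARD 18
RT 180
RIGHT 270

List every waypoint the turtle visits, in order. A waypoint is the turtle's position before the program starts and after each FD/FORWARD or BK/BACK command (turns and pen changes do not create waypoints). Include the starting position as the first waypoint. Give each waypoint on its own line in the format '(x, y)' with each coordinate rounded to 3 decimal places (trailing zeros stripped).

Executing turtle program step by step:
Start: pos=(-6,-5), heading=0, pen down
FD 12: (-6,-5) -> (6,-5) [heading=0, draw]
FD 15: (6,-5) -> (21,-5) [heading=0, draw]
FD 18: (21,-5) -> (39,-5) [heading=0, draw]
RT 180: heading 0 -> 180
RT 270: heading 180 -> 270
Final: pos=(39,-5), heading=270, 3 segment(s) drawn
Waypoints (4 total):
(-6, -5)
(6, -5)
(21, -5)
(39, -5)

Answer: (-6, -5)
(6, -5)
(21, -5)
(39, -5)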